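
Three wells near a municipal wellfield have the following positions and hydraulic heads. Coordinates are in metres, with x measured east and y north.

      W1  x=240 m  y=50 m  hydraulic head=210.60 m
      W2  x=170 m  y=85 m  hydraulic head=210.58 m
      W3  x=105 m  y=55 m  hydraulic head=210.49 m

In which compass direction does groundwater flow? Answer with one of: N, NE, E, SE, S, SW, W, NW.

SW

Taking W1 as reference: W2−W1 = (-70, 35, -0.02); W3−W1 = (-135, 5, -0.11).
Solve a·Δx + b·Δy = Δh: det = (-70)·5 − (-135)·35 = 4375.
∂h/∂x = [(-0.02)·5 − (-0.11)·35] / 4375 = +0.0008571
∂h/∂y = [(-70)·(-0.11) − (-135)·(-0.02)] / 4375 = +0.001143
Flow = −∇h = (-0.0008571 east, -0.001143 north), which points southwest.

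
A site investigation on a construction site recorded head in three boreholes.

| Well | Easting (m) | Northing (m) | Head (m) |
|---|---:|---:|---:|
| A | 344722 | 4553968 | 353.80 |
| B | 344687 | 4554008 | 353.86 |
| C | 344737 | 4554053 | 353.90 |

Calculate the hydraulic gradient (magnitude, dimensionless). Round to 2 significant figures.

0.0013

Differences from A: to B (Δx, Δy, Δh) = (-35, 40, +0.06); to C = (15, 85, +0.10).
Determinant of the coordinate differences = (-35)·85 − 15·40 = -3575.
∂h/∂x = [(+0.06)·85 − (+0.10)·40] / -3575 = -0.0003077
∂h/∂y = [(-35)·(+0.10) − 15·(+0.06)] / -3575 = +0.001231
|∇h| = √(-0.0003077² + 0.001231²) = 0.001269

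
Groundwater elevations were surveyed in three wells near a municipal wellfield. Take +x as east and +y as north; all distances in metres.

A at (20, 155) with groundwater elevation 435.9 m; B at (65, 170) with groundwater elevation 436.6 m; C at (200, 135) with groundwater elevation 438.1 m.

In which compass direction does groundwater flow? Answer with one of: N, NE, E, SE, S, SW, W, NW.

With h = a·x + b·y + c and A as origin, the differences give:
  45·a + 15·b = +0.7
  180·a + (-20)·b = +2.2
Eliminate b (×(-20) and ×15, subtract): -3600·a = -47.00 → a = ∂h/∂x = +0.01306
Back-substitute: b = ∂h/∂y = +0.007500.
Flow = −∇h = (-0.01306 east, -0.007500 north), which points southwest.

SW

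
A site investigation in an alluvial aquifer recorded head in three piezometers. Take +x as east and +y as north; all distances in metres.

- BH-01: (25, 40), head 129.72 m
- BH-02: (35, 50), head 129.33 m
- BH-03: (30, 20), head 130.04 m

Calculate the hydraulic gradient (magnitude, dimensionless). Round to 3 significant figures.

Differences from BH-01: to BH-02 (Δx, Δy, Δh) = (10, 10, -0.39); to BH-03 = (5, -20, +0.32).
Solve a·Δx + b·Δy = Δh: det = 10·(-20) − 5·10 = -250.
∂h/∂x = [(-0.39)·(-20) − (+0.32)·10] / -250 = -0.01840
∂h/∂y = [10·(+0.32) − 5·(-0.39)] / -250 = -0.02060
|∇h| = √(-0.01840² + -0.02060²) = 0.02762

0.0276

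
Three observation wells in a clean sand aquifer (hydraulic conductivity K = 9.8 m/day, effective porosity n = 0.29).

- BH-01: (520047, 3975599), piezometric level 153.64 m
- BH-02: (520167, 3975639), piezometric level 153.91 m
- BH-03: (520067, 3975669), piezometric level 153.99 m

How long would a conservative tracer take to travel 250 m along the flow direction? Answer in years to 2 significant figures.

4.2 years

Taking BH-01 as reference: BH-02−BH-01 = (120, 40, +0.27); BH-03−BH-01 = (20, 70, +0.35).
Determinant of the coordinate differences = 120·70 − 20·40 = 7600.
∂h/∂x = [(+0.27)·70 − (+0.35)·40] / 7600 = +0.0006447
∂h/∂y = [120·(+0.35) − 20·(+0.27)] / 7600 = +0.004816
|∇h| = √(0.0006447² + 0.004816²) = 0.004859
Seepage velocity v = K·i/n = 9.8 × 0.004859 / 0.29 = 0.1642 m/day.
t = 250 / 0.1642 = 1523 days = 4.17 years.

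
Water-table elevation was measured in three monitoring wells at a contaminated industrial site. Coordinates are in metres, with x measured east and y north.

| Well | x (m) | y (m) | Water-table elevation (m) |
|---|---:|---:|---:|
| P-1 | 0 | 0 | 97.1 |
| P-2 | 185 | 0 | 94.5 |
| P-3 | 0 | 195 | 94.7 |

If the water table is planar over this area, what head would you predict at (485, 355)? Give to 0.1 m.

∂h/∂x = (94.5 − 97.1) / (185 − 0) = -0.01405
∂h/∂y = (94.7 − 97.1) / (195 − 0) = -0.01231
h(485, 355) = 97.1 + (-0.01405)·(485) + (-0.01231)·(355) = 97.1 -6.816 -4.369 = 85.915 m.

85.9 m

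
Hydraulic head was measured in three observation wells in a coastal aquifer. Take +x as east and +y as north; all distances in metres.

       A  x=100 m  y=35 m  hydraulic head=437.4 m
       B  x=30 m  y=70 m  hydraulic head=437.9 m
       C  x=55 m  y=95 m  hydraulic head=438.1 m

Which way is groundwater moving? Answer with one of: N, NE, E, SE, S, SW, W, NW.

S

Differences from A: to B (Δx, Δy, Δh) = (-70, 35, +0.5); to C = (-45, 60, +0.7).
Determinant of the coordinate differences = (-70)·60 − (-45)·35 = -2625.
∂h/∂x = [(+0.5)·60 − (+0.7)·35] / -2625 = -0.002095
∂h/∂y = [(-70)·(+0.7) − (-45)·(+0.5)] / -2625 = +0.01010
Flow = −∇h = (+0.002095 east, -0.01010 north), which points south.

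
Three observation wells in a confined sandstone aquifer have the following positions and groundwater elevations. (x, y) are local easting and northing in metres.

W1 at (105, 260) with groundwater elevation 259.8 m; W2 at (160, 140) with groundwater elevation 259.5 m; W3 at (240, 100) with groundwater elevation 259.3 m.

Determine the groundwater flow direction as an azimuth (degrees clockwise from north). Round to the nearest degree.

137°

Differences from W1: to W2 (Δx, Δy, Δh) = (55, -120, -0.3); to W3 = (135, -160, -0.5).
Determinant of the coordinate differences = 55·(-160) − 135·(-120) = 7400.
∂h/∂x = [(-0.3)·(-160) − (-0.5)·(-120)] / 7400 = -0.001622
∂h/∂y = [55·(-0.5) − 135·(-0.3)] / 7400 = +0.001757
Flow direction (−∇h) has components (+0.001622 E, -0.001757 N).
Azimuth = atan2(E, N) = atan2(+0.001622, -0.001757) = 137.3° ≈ 137°.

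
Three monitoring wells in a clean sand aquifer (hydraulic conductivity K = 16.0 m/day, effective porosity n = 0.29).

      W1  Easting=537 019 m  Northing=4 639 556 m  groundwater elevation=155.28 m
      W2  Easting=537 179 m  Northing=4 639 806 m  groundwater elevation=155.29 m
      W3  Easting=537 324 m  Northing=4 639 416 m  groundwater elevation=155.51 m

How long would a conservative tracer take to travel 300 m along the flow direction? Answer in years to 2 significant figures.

Taking W1 as reference: W2−W1 = (160, 250, +0.01); W3−W1 = (305, -140, +0.23).
Determinant of the coordinate differences = 160·(-140) − 305·250 = -98650.
∂h/∂x = [(+0.01)·(-140) − (+0.23)·250] / -98650 = +0.0005971
∂h/∂y = [160·(+0.23) − 305·(+0.01)] / -98650 = -0.0003421
|∇h| = √(0.0005971² + -0.0003421²) = 0.0006882
Seepage velocity v = K·i/n = 16.0 × 0.0006882 / 0.29 = 0.03797 m/day.
t = 300 / 0.03797 = 7901 days = 21.6 years.

22 years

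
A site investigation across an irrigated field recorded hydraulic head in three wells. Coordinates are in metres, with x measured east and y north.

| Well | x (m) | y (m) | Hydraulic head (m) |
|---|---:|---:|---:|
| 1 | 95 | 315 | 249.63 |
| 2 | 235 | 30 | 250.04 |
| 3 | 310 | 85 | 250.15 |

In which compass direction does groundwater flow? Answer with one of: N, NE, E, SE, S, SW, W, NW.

Taking 1 as reference: 2−1 = (140, -285, +0.41); 3−1 = (215, -230, +0.52).
Solve a·Δx + b·Δy = Δh: det = 140·(-230) − 215·(-285) = 29075.
∂h/∂x = [(+0.41)·(-230) − (+0.52)·(-285)] / 29075 = +0.001854
∂h/∂y = [140·(+0.52) − 215·(+0.41)] / 29075 = -0.0005279
Flow = −∇h = (-0.001854 east, +0.0005279 north), which points west.

W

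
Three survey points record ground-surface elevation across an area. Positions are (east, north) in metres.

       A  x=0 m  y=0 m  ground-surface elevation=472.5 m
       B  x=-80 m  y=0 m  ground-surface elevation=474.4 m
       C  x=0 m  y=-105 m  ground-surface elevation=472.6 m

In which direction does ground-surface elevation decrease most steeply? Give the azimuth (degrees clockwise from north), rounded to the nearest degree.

088°

∂z/∂x = (474.4 − 472.5) / (-80 − 0) = -0.02375
∂z/∂y = (472.6 − 472.5) / (-105 − 0) = -0.0009524
Steepest decrease is along −∇f: components (+0.02375 E, +0.0009524 N).
Azimuth = atan2(+0.02375, +0.0009524) = 87.7° ≈ 088°.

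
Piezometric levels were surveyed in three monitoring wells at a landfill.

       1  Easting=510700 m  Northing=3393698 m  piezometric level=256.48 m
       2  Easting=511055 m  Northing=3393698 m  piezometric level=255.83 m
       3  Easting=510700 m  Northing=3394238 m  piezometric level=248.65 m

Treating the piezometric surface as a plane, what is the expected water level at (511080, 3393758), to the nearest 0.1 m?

254.9 m

∂h/∂x = (255.83 − 256.48) / (511055 − 510700) = -0.001831
∂h/∂y = (248.65 − 256.48) / (3394238 − 3393698) = -0.01450
h(511080, 3393758) = 256.48 + (-0.001831)·(380) + (-0.01450)·(60) = 256.48 -0.696 -0.870 = 254.914 m.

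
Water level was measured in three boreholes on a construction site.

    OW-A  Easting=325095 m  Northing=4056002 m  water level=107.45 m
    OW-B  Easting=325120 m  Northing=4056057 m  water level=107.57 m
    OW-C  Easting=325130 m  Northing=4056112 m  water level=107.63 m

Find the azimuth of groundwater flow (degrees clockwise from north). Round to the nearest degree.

265°

With h = a·x + b·y + c and OW-A as origin, the differences give:
  25·a + 55·b = +0.12
  35·a + 110·b = +0.18
Eliminate b (×110 and ×55, subtract): 825·a = 3.300 → a = ∂h/∂x = +0.004000
Back-substitute: b = ∂h/∂y = +0.0003636.
Flow direction (−∇h) has components (-0.004000 E, -0.0003636 N).
Azimuth = atan2(E, N) = atan2(-0.004000, -0.0003636) = 264.8° ≈ 265°.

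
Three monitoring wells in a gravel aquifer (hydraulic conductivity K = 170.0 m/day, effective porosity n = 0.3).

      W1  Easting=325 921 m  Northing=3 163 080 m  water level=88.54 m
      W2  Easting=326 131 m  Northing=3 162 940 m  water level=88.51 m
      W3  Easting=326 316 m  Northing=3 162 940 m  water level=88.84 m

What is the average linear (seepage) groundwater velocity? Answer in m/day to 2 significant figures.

Differences from W1: to W2 (Δx, Δy, Δh) = (210, -140, -0.03); to W3 = (395, -140, +0.30).
Solve a·Δx + b·Δy = Δh: det = 210·(-140) − 395·(-140) = 25900.
∂h/∂x = [(-0.03)·(-140) − (+0.30)·(-140)] / 25900 = +0.001784
∂h/∂y = [210·(+0.30) − 395·(-0.03)] / 25900 = +0.002890
|∇h| = √(0.001784² + 0.002890²) = 0.003396
Seepage velocity v = K·i/n = 170.0 × 0.003396 / 0.3 = 1.924 m/day.

1.9 m/day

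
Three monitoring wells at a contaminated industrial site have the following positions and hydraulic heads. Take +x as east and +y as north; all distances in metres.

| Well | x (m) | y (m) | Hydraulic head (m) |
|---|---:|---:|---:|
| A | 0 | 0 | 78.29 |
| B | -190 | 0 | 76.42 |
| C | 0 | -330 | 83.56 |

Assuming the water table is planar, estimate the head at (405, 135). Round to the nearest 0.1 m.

80.1 m

∂h/∂x = (76.42 − 78.29) / (-190 − 0) = +0.009842
∂h/∂y = (83.56 − 78.29) / (-330 − 0) = -0.01597
h(405, 135) = 78.29 + (+0.009842)·(405) + (-0.01597)·(135) = 78.29 +3.986 -2.156 = 80.120 m.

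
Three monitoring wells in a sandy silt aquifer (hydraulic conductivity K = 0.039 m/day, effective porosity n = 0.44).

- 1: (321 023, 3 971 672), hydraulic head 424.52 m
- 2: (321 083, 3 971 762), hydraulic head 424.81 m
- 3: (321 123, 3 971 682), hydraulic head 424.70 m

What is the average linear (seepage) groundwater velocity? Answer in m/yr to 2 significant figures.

Taking 1 as reference: 2−1 = (60, 90, +0.29); 3−1 = (100, 10, +0.18).
Solve a·Δx + b·Δy = Δh: det = 60·10 − 100·90 = -8400.
∂h/∂x = [(+0.29)·10 − (+0.18)·90] / -8400 = +0.001583
∂h/∂y = [60·(+0.18) − 100·(+0.29)] / -8400 = +0.002167
|∇h| = √(0.001583² + 0.002167²) = 0.002684
Seepage velocity v = K·i/n = 0.039 × 0.002684 / 0.44 = 0.0002379 m/day = 0.08689 m/yr.

0.087 m/yr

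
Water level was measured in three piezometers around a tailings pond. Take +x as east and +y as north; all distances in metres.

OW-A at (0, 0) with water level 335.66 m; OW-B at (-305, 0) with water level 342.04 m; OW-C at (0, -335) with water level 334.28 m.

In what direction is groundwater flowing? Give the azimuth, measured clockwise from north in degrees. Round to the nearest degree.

∂h/∂x = (342.04 − 335.66) / (-305 − 0) = -0.02092
∂h/∂y = (334.28 − 335.66) / (-335 − 0) = +0.004119
Flow direction (−∇h) has components (+0.02092 E, -0.004119 N).
Azimuth = atan2(E, N) = atan2(+0.02092, -0.004119) = 101.1° ≈ 101°.

101°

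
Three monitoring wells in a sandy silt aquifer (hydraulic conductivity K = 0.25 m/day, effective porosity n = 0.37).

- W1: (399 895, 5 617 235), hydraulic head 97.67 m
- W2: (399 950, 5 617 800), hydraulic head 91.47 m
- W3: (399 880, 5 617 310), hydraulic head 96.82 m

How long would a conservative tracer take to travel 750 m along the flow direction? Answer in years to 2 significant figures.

With h = a·x + b·y + c and W1 as origin, the differences give:
  55·a + 565·b = -6.20
  (-15)·a + 75·b = -0.85
Eliminate b (×75 and ×565, subtract): 12600·a = 15.250 → a = ∂h/∂x = +0.001210
Back-substitute: b = ∂h/∂y = -0.01109.
|∇h| = √(0.001210² + -0.01109²) = 0.01116
Seepage velocity v = K·i/n = 0.25 × 0.01116 / 0.37 = 0.007541 m/day.
t = 750 / 0.007541 = 9.946e+04 days = 272 years.

270 years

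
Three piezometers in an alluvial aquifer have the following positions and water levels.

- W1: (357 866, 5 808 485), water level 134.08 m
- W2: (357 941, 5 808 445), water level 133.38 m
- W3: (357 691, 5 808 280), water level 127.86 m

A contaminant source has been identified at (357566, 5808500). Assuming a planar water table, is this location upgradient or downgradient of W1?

With h = a·x + b·y + c and W1 as origin, the differences give:
  75·a + (-40)·b = -0.70
  (-175)·a + (-205)·b = -6.22
Eliminate b (×(-205) and ×(-40), subtract): -22375·a = -105.300 → a = ∂h/∂x = +0.004706
Back-substitute: b = ∂h/∂y = +0.02632.
Head at (357566, 5808500) = 134.08 + (+0.004706)·(-300) + (+0.02632)·(15) = 133.06 m.
That is lower than the 134.08 m at W1, so the point is downgradient.

downgradient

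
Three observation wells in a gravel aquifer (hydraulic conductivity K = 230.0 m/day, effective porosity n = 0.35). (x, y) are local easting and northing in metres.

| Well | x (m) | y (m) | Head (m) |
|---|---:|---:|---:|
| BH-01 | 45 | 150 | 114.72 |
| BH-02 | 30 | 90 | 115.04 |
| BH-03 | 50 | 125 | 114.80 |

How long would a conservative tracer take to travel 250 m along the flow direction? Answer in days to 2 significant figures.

With h = a·x + b·y + c and BH-01 as origin, the differences give:
  (-15)·a + (-60)·b = +0.32
  5·a + (-25)·b = +0.08
Eliminate b (×(-25) and ×(-60), subtract): 675·a = -3.200 → a = ∂h/∂x = -0.004741
Back-substitute: b = ∂h/∂y = -0.004148.
|∇h| = √(-0.004741² + -0.004148²) = 0.006299
Seepage velocity v = K·i/n = 230.0 × 0.006299 / 0.35 = 4.139 m/day.
t = 250 / 4.139 = 60.4 days.

60 days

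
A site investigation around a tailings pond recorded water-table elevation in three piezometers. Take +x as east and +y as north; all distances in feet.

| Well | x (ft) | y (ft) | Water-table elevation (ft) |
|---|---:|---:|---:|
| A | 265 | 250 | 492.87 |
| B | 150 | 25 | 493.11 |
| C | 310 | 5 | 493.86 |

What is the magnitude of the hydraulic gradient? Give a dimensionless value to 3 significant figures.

Differences from A: to B (Δx, Δy, Δh) = (-115, -225, +0.24); to C = (45, -245, +0.99).
Solve a·Δx + b·Δy = Δh: det = (-115)·(-245) − 45·(-225) = 38300.
∂h/∂x = [(+0.24)·(-245) − (+0.99)·(-225)] / 38300 = +0.004281
∂h/∂y = [(-115)·(+0.99) − 45·(+0.24)] / 38300 = -0.003255
|∇h| = √(0.004281² + -0.003255²) = 0.005378

0.00538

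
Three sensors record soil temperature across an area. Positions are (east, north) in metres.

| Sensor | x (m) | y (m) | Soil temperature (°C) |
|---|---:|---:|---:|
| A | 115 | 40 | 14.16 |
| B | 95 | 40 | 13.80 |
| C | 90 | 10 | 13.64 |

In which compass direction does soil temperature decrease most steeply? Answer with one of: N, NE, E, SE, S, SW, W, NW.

With T = a·x + b·y + c and A as origin, the differences give:
  (-20)·a + 0·b = -0.36
  (-25)·a + (-30)·b = -0.52
Eliminate b (×(-30) and ×0, subtract): 600·a = 10.800 → a = ∂T/∂x = +0.01800
Back-substitute: b = ∂T/∂y = +0.002333.
Steepest decrease is along −∇f = (-0.01800 E, -0.002333 N) → west.

W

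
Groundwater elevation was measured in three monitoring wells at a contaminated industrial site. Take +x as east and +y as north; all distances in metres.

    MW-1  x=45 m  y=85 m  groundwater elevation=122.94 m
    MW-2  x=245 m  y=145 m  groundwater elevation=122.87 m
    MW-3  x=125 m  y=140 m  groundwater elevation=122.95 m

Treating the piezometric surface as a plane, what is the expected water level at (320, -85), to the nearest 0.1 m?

122.5 m

Taking MW-1 as reference: MW-2−MW-1 = (200, 60, -0.07); MW-3−MW-1 = (80, 55, +0.01).
Determinant of the coordinate differences = 200·55 − 80·60 = 6200.
∂h/∂x = [(-0.07)·55 − (+0.01)·60] / 6200 = -0.0007177
∂h/∂y = [200·(+0.01) − 80·(-0.07)] / 6200 = +0.001226
h(320, -85) = 122.94 + (-0.0007177)·(275) + (+0.001226)·(-170) = 122.94 -0.197 -0.208 = 122.534 m.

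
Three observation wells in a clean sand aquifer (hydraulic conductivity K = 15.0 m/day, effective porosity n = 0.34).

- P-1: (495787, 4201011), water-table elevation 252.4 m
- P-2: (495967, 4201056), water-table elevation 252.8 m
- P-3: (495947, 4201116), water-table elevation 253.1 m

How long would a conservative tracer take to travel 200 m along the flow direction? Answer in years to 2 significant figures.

2.3 years

With h = a·x + b·y + c and P-1 as origin, the differences give:
  180·a + 45·b = +0.4
  160·a + 105·b = +0.7
Eliminate b (×105 and ×45, subtract): 11700·a = 10.50 → a = ∂h/∂x = +0.0008974
Back-substitute: b = ∂h/∂y = +0.005299.
|∇h| = √(0.0008974² + 0.005299²) = 0.005374
Seepage velocity v = K·i/n = 15.0 × 0.005374 / 0.34 = 0.2371 m/day.
t = 200 / 0.2371 = 843.5 days = 2.31 years.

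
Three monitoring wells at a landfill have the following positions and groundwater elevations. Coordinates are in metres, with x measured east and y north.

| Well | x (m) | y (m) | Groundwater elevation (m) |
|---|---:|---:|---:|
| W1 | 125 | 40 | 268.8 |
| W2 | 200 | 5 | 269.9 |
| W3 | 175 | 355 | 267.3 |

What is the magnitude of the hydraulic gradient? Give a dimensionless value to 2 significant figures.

With h = a·x + b·y + c and W1 as origin, the differences give:
  75·a + (-35)·b = +1.1
  50·a + 315·b = -1.5
Eliminate b (×315 and ×(-35), subtract): 25375·a = 294.00 → a = ∂h/∂x = +0.01159
Back-substitute: b = ∂h/∂y = -0.006601.
|∇h| = √(0.01159² + -0.006601²) = 0.01334

0.013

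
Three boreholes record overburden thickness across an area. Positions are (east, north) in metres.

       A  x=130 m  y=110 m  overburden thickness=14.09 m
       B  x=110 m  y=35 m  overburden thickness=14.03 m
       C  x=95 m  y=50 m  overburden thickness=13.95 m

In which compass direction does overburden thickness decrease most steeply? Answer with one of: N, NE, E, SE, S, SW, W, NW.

W

Differences from A: to B (Δx, Δy, Δh) = (-20, -75, -0.06); to C = (-35, -60, -0.14).
Solve a·Δx + b·Δy = Δd: det = (-20)·(-60) − (-35)·(-75) = -1425.
∂d/∂x = [(-0.06)·(-60) − (-0.14)·(-75)] / -1425 = +0.004842
∂d/∂y = [(-20)·(-0.14) − (-35)·(-0.06)] / -1425 = -0.0004912
Steepest decrease is along −∇f = (-0.004842 E, +0.0004912 N) → west.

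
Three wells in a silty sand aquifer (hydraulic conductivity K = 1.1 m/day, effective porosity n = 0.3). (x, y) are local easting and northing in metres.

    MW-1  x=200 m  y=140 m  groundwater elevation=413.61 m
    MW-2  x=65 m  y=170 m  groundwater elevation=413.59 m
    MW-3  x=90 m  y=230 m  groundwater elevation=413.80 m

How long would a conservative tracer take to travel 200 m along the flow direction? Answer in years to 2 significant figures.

46 years

Taking MW-1 as reference: MW-2−MW-1 = (-135, 30, -0.02); MW-3−MW-1 = (-110, 90, +0.19).
Determinant of the coordinate differences = (-135)·90 − (-110)·30 = -8850.
∂h/∂x = [(-0.02)·90 − (+0.19)·30] / -8850 = +0.0008475
∂h/∂y = [(-135)·(+0.19) − (-110)·(-0.02)] / -8850 = +0.003147
|∇h| = √(0.0008475² + 0.003147²) = 0.003259
Seepage velocity v = K·i/n = 1.1 × 0.003259 / 0.3 = 0.01195 m/day.
t = 200 / 0.01195 = 1.674e+04 days = 45.8 years.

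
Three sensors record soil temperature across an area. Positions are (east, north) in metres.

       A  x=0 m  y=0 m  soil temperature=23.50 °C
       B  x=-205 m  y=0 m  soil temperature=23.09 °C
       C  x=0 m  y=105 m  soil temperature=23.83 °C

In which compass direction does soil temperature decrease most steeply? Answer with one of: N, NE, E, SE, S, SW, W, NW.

SW

∂T/∂x = (23.09 − 23.50) / (-205 − 0) = +0.002000
∂T/∂y = (23.83 − 23.50) / (105 − 0) = +0.003143
Steepest decrease is along −∇f = (-0.002000 E, -0.003143 N) → southwest.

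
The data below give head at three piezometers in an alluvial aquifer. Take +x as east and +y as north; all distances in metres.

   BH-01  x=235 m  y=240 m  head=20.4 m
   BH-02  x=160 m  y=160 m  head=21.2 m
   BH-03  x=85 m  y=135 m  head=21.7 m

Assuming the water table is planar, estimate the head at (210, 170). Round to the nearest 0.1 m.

20.9 m

With h = a·x + b·y + c and BH-01 as origin, the differences give:
  (-75)·a + (-80)·b = +0.8
  (-150)·a + (-105)·b = +1.3
Eliminate b (×(-105) and ×(-80), subtract): -4125·a = 20.00 → a = ∂h/∂x = -0.004848
Back-substitute: b = ∂h/∂y = -0.005455.
h(210, 170) = 20.4 + (-0.004848)·(-25) + (-0.005455)·(-70) = 20.4 +0.121 +0.382 = 20.903 m.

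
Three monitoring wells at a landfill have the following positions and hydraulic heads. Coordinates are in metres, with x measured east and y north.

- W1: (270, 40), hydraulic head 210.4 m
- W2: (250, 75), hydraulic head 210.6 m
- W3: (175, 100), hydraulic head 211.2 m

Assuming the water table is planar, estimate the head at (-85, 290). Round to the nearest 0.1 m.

Differences from W1: to W2 (Δx, Δy, Δh) = (-20, 35, +0.2); to W3 = (-95, 60, +0.8).
Determinant of the coordinate differences = (-20)·60 − (-95)·35 = 2125.
∂h/∂x = [(+0.2)·60 − (+0.8)·35] / 2125 = -0.007529
∂h/∂y = [(-20)·(+0.8) − (-95)·(+0.2)] / 2125 = +0.001412
h(-85, 290) = 210.4 + (-0.007529)·(-355) + (+0.001412)·(250) = 210.4 +2.673 +0.353 = 213.426 m.

213.4 m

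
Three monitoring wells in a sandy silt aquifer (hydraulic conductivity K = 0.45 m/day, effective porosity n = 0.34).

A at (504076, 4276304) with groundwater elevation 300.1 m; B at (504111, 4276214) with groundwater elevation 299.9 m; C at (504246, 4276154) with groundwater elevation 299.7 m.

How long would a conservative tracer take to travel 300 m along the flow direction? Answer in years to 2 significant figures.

300 years

With h = a·x + b·y + c and A as origin, the differences give:
  35·a + (-90)·b = -0.2
  170·a + (-150)·b = -0.4
Eliminate b (×(-150) and ×(-90), subtract): 10050·a = -6.00 → a = ∂h/∂x = -0.0005970
Back-substitute: b = ∂h/∂y = +0.001990.
|∇h| = √(-0.0005970² + 0.001990²) = 0.002078
Seepage velocity v = K·i/n = 0.45 × 0.002078 / 0.34 = 0.00275 m/day.
t = 300 / 0.00275 = 1.091e+05 days = 299 years.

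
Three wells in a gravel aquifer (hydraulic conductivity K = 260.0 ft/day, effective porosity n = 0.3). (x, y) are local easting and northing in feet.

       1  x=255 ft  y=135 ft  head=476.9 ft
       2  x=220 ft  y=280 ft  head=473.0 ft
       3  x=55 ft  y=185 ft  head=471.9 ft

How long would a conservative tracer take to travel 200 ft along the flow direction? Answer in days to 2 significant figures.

7.8 days

Differences from 1: to 2 (Δx, Δy, Δh) = (-35, 145, -3.9); to 3 = (-200, 50, -5.0).
Determinant of the coordinate differences = (-35)·50 − (-200)·145 = 27250.
∂h/∂x = [(-3.9)·50 − (-5.0)·145] / 27250 = +0.01945
∂h/∂y = [(-35)·(-5.0) − (-200)·(-3.9)] / 27250 = -0.02220
|∇h| = √(0.01945² + -0.02220²) = 0.02952
Seepage velocity v = K·i/n = 260.0 × 0.02952 / 0.3 = 25.58 ft/day.
t = 200 / 25.58 = 7.819 days.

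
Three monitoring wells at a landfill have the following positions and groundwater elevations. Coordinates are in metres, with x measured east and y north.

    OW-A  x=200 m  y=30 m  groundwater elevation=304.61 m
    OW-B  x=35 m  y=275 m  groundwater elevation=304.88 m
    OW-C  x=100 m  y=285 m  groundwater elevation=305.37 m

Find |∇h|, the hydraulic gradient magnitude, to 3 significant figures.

0.00871

With h = a·x + b·y + c and OW-A as origin, the differences give:
  (-165)·a + 245·b = +0.27
  (-100)·a + 255·b = +0.76
Eliminate b (×255 and ×245, subtract): -17575·a = -117.350 → a = ∂h/∂x = +0.006677
Back-substitute: b = ∂h/∂y = +0.005599.
|∇h| = √(0.006677² + 0.005599²) = 0.008714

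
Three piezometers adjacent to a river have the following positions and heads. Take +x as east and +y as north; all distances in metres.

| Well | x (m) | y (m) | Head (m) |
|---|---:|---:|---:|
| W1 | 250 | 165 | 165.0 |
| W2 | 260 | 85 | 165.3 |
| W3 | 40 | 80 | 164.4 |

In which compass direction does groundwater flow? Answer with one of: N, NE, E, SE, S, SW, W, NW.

Differences from W1: to W2 (Δx, Δy, Δh) = (10, -80, +0.3); to W3 = (-210, -85, -0.6).
Determinant of the coordinate differences = 10·(-85) − (-210)·(-80) = -17650.
∂h/∂x = [(+0.3)·(-85) − (-0.6)·(-80)] / -17650 = +0.004164
∂h/∂y = [10·(-0.6) − (-210)·(+0.3)] / -17650 = -0.003229
Flow = −∇h = (-0.004164 east, +0.003229 north), which points northwest.

NW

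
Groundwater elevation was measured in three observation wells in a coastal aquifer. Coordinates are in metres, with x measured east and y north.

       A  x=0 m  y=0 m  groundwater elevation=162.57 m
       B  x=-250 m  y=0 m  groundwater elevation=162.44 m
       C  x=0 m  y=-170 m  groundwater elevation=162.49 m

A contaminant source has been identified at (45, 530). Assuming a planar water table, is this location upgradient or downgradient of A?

∂h/∂x = (162.44 − 162.57) / (-250 − 0) = +0.0005200
∂h/∂y = (162.49 − 162.57) / (-170 − 0) = +0.0004706
Head at (45, 530) = 162.57 + (+0.0005200)·(45) + (+0.0004706)·(530) = 162.84 m.
That is higher than the 162.57 m at A, so the point is upgradient.

upgradient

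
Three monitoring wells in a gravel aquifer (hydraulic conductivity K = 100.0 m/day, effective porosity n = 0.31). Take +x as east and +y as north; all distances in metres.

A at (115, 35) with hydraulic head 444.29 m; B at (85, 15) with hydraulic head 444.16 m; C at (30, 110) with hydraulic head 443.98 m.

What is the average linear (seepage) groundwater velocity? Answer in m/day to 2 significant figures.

1.3 m/day

With h = a·x + b·y + c and A as origin, the differences give:
  (-30)·a + (-20)·b = -0.13
  (-85)·a + 75·b = -0.31
Eliminate b (×75 and ×(-20), subtract): -3950·a = -15.950 → a = ∂h/∂x = +0.004038
Back-substitute: b = ∂h/∂y = +0.0004430.
|∇h| = √(0.004038² + 0.0004430²) = 0.004062
Seepage velocity v = K·i/n = 100.0 × 0.004062 / 0.31 = 1.31 m/day.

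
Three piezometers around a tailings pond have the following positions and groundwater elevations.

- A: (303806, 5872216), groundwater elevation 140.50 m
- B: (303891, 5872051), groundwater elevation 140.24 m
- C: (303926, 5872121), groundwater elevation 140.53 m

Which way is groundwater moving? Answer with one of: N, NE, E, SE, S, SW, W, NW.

SW

With h = a·x + b·y + c and A as origin, the differences give:
  85·a + (-165)·b = -0.26
  120·a + (-95)·b = +0.03
Eliminate b (×(-95) and ×(-165), subtract): 11725·a = 29.650 → a = ∂h/∂x = +0.002529
Back-substitute: b = ∂h/∂y = +0.002878.
Flow = −∇h = (-0.002529 east, -0.002878 north), which points southwest.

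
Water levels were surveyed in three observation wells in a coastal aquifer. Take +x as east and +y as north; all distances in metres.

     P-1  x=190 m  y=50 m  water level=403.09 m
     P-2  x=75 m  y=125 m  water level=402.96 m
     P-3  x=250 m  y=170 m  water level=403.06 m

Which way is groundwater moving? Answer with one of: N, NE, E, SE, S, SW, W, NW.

Taking P-1 as reference: P-2−P-1 = (-115, 75, -0.13); P-3−P-1 = (60, 120, -0.03).
Determinant of the coordinate differences = (-115)·120 − 60·75 = -18300.
∂h/∂x = [(-0.13)·120 − (-0.03)·75] / -18300 = +0.0007295
∂h/∂y = [(-115)·(-0.03) − 60·(-0.13)] / -18300 = -0.0006148
Flow = −∇h = (-0.0007295 east, +0.0006148 north), which points northwest.

NW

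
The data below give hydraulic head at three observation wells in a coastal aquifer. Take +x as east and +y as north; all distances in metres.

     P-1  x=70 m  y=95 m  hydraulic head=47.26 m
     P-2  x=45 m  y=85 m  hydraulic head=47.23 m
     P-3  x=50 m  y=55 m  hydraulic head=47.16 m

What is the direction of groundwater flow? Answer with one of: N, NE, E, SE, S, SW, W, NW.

With h = a·x + b·y + c and P-1 as origin, the differences give:
  (-25)·a + (-10)·b = -0.03
  (-20)·a + (-40)·b = -0.10
Eliminate b (×(-40) and ×(-10), subtract): 800·a = 0.200 → a = ∂h/∂x = +0.0002500
Back-substitute: b = ∂h/∂y = +0.002375.
Flow = −∇h = (-0.0002500 east, -0.002375 north), which points south.

S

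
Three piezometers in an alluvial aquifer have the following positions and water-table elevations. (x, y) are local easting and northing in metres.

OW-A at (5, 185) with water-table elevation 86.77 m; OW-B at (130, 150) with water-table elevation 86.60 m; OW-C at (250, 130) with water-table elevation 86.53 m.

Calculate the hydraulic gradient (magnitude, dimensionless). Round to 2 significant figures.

0.0069

Differences from OW-A: to OW-B (Δx, Δy, Δh) = (125, -35, -0.17); to OW-C = (245, -55, -0.24).
Solve a·Δx + b·Δy = Δh: det = 125·(-55) − 245·(-35) = 1700.
∂h/∂x = [(-0.17)·(-55) − (-0.24)·(-35)] / 1700 = +0.0005588
∂h/∂y = [125·(-0.24) − 245·(-0.17)] / 1700 = +0.006853
|∇h| = √(0.0005588² + 0.006853²) = 0.006876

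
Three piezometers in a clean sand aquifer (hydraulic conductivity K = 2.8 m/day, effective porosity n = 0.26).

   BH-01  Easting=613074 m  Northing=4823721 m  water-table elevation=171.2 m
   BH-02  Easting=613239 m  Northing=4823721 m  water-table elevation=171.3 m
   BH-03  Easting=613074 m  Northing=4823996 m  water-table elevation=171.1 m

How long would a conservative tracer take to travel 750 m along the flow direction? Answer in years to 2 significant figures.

270 years

∂h/∂x = (171.3 − 171.2) / (613239 − 613074) = +0.0006061
∂h/∂y = (171.1 − 171.2) / (4823996 − 4823721) = -0.0003636
|∇h| = √(0.0006061² + -0.0003636²) = 0.0007068
Seepage velocity v = K·i/n = 2.8 × 0.0007068 / 0.26 = 0.007612 m/day.
t = 750 / 0.007612 = 9.853e+04 days = 270 years.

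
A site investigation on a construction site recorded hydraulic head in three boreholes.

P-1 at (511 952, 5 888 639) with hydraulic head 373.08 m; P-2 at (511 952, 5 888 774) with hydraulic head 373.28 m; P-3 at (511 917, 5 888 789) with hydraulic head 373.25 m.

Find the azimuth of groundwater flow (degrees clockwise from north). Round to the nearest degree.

225°

Taking P-1 as reference: P-2−P-1 = (0, 135, +0.20); P-3−P-1 = (-35, 150, +0.17).
Solve a·Δx + b·Δy = Δh: det = 0·150 − (-35)·135 = 4725.
∂h/∂x = [(+0.20)·150 − (+0.17)·135] / 4725 = +0.001492
∂h/∂y = [0·(+0.17) − (-35)·(+0.20)] / 4725 = +0.001481
Flow direction (−∇h) has components (-0.001492 E, -0.001481 N).
Azimuth = atan2(E, N) = atan2(-0.001492, -0.001481) = 225.2° ≈ 225°.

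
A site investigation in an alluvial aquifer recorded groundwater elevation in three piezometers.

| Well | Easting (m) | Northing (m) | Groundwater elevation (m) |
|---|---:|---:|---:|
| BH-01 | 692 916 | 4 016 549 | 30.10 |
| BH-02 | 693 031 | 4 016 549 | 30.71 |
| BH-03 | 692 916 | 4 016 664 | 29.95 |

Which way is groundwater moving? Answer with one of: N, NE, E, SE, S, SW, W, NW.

∂h/∂x = (30.71 − 30.10) / (693031 − 692916) = +0.005304
∂h/∂y = (29.95 − 30.10) / (4016664 − 4016549) = -0.001304
Flow = −∇h = (-0.005304 east, +0.001304 north), which points west.

W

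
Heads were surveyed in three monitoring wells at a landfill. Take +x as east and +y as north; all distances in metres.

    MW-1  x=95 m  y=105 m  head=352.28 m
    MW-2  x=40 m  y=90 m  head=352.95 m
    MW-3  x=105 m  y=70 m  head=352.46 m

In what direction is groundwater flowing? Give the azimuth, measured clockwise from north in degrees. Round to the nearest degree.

051°

Differences from MW-1: to MW-2 (Δx, Δy, Δh) = (-55, -15, +0.67); to MW-3 = (10, -35, +0.18).
Solve a·Δx + b·Δy = Δh: det = (-55)·(-35) − 10·(-15) = 2075.
∂h/∂x = [(+0.67)·(-35) − (+0.18)·(-15)] / 2075 = -0.01000
∂h/∂y = [(-55)·(+0.18) − 10·(+0.67)] / 2075 = -0.008000
Flow direction (−∇h) has components (+0.01000 E, +0.008000 N).
Azimuth = atan2(E, N) = atan2(+0.01000, +0.008000) = 51.3° ≈ 051°.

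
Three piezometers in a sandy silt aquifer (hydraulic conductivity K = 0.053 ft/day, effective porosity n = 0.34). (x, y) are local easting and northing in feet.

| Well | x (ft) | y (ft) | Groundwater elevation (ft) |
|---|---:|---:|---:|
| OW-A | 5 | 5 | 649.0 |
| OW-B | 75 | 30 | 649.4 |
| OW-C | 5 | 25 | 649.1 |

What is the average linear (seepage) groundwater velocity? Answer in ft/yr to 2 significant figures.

Taking OW-A as reference: OW-B−OW-A = (70, 25, +0.4); OW-C−OW-A = (0, 20, +0.1).
Solve a·Δx + b·Δy = Δh: det = 70·20 − 0·25 = 1400.
∂h/∂x = [(+0.4)·20 − (+0.1)·25] / 1400 = +0.003929
∂h/∂y = [70·(+0.1) − 0·(+0.4)] / 1400 = +0.005000
|∇h| = √(0.003929² + 0.005000²) = 0.006359
Seepage velocity v = K·i/n = 0.053 × 0.006359 / 0.34 = 0.0009913 ft/day = 0.3621 ft/yr.

0.36 ft/yr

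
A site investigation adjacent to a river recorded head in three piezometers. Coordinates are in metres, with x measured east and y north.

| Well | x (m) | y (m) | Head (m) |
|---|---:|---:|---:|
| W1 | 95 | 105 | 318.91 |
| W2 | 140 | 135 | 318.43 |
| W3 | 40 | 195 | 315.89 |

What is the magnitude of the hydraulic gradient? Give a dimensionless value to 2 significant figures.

Three-point gradient (reference W1): Δ to W2 = (45, 30, -0.48), Δ to W3 = (-55, 90, -3.02).
∂h/∂x = +0.008316, ∂h/∂y = -0.02847 (det = 5700).
|∇h| = √(0.008316² + -0.02847²) = 0.02966

0.030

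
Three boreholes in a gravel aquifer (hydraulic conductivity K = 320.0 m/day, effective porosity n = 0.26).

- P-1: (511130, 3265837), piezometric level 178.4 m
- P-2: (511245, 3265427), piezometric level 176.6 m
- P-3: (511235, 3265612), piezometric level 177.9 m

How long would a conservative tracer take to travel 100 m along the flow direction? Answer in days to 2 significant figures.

Differences from P-1: to P-2 (Δx, Δy, Δh) = (115, -410, -1.8); to P-3 = (105, -225, -0.5).
Determinant of the coordinate differences = 115·(-225) − 105·(-410) = 17175.
∂h/∂x = [(-1.8)·(-225) − (-0.5)·(-410)] / 17175 = +0.01164
∂h/∂y = [115·(-0.5) − 105·(-1.8)] / 17175 = +0.007656
|∇h| = √(0.01164² + 0.007656²) = 0.01393
Seepage velocity v = K·i/n = 320.0 × 0.01393 / 0.26 = 17.14 m/day.
t = 100 / 17.14 = 5.834 days.

5.8 days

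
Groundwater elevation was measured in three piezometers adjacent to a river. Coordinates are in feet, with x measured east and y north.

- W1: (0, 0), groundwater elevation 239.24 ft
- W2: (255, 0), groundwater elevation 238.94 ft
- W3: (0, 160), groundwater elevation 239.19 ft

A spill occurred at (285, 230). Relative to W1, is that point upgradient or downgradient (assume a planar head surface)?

downgradient

∂h/∂x = (238.94 − 239.24) / (255 − 0) = -0.001176
∂h/∂y = (239.19 − 239.24) / (160 − 0) = -0.0003125
Head at (285, 230) = 239.24 + (-0.001176)·(285) + (-0.0003125)·(230) = 238.83 ft.
That is lower than the 239.24 ft at W1, so the point is downgradient.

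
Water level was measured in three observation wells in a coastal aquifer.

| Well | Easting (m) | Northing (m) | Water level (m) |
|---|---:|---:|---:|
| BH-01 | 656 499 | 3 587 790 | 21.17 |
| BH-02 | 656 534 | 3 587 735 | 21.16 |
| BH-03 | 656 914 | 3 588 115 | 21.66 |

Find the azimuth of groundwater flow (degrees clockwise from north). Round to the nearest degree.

228°

Differences from BH-01: to BH-02 (Δx, Δy, Δh) = (35, -55, -0.01); to BH-03 = (415, 325, +0.49).
Solve a·Δx + b·Δy = Δh: det = 35·325 − 415·(-55) = 34200.
∂h/∂x = [(-0.01)·325 − (+0.49)·(-55)] / 34200 = +0.0006930
∂h/∂y = [35·(+0.49) − 415·(-0.01)] / 34200 = +0.0006228
Flow direction (−∇h) has components (-0.0006930 E, -0.0006228 N).
Azimuth = atan2(E, N) = atan2(-0.0006930, -0.0006228) = 228.1° ≈ 228°.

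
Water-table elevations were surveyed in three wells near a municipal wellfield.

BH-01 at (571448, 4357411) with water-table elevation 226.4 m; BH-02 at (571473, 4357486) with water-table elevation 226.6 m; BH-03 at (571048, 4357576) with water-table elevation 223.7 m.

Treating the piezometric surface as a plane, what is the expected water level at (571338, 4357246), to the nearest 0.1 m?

Taking BH-01 as reference: BH-02−BH-01 = (25, 75, +0.2); BH-03−BH-01 = (-400, 165, -2.7).
Solve a·Δx + b·Δy = Δh: det = 25·165 − (-400)·75 = 34125.
∂h/∂x = [(+0.2)·165 − (-2.7)·75] / 34125 = +0.006901
∂h/∂y = [25·(-2.7) − (-400)·(+0.2)] / 34125 = +0.0003663
h(571338, 4357246) = 226.4 + (+0.006901)·(-110) + (+0.0003663)·(-165) = 226.4 -0.759 -0.060 = 225.580 m.

225.6 m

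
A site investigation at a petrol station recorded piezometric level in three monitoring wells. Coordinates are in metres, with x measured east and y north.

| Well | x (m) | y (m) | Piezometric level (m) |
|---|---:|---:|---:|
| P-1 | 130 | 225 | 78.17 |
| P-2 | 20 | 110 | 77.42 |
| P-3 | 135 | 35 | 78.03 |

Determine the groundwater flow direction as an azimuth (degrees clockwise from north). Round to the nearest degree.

Taking P-1 as reference: P-2−P-1 = (-110, -115, -0.75); P-3−P-1 = (5, -190, -0.14).
Solve a·Δx + b·Δy = Δh: det = (-110)·(-190) − 5·(-115) = 21475.
∂h/∂x = [(-0.75)·(-190) − (-0.14)·(-115)] / 21475 = +0.005886
∂h/∂y = [(-110)·(-0.14) − 5·(-0.75)] / 21475 = +0.0008917
Flow direction (−∇h) has components (-0.005886 E, -0.0008917 N).
Azimuth = atan2(E, N) = atan2(-0.005886, -0.0008917) = 261.4° ≈ 261°.

261°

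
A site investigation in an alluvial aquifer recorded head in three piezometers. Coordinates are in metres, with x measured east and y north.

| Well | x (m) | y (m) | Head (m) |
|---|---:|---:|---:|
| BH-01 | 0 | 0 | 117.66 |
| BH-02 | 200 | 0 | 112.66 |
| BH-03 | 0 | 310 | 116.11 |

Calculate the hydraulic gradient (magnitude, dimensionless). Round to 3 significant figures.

0.0255

∂h/∂x = (112.66 − 117.66) / (200 − 0) = -0.02500
∂h/∂y = (116.11 − 117.66) / (310 − 0) = -0.005000
|∇h| = √(-0.02500² + -0.005000²) = 0.0255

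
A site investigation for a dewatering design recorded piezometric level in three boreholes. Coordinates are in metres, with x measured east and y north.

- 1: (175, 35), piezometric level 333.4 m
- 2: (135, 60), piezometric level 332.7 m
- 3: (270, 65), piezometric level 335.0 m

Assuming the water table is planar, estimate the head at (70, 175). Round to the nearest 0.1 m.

Taking 1 as reference: 2−1 = (-40, 25, -0.7); 3−1 = (95, 30, +1.6).
Solve a·Δx + b·Δy = Δh: det = (-40)·30 − 95·25 = -3575.
∂h/∂x = [(-0.7)·30 − (+1.6)·25] / -3575 = +0.01706
∂h/∂y = [(-40)·(+1.6) − 95·(-0.7)] / -3575 = -0.0006993
h(70, 175) = 333.4 + (+0.01706)·(-105) + (-0.0006993)·(140) = 333.4 -1.792 -0.098 = 331.510 m.

331.5 m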